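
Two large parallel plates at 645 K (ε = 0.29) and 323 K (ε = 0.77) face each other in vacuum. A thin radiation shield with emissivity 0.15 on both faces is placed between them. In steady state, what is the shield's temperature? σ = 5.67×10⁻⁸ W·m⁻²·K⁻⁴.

In steady state the net flux on the hot side equals that on the cold side.
σ(T₁⁴−T_s⁴)/D₁ = σ(T_s⁴−T₂⁴)/D₂, with D₁ = 1/ε₁+1/ε_s−1 = 9.115, D₂ = 1/ε_s+1/ε₂−1 = 6.965.
Solve for T_s⁴: T_s⁴ = (D₂·T₁⁴ + D₁·T₂⁴)/(D₁+D₂) = 8.114×10¹⁰ K⁴.

T_s ≈ 534 K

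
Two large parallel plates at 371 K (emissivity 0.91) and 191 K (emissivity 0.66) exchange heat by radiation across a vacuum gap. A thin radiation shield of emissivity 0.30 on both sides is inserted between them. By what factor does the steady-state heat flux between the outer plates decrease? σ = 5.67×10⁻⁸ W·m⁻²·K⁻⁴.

Without shield: q₀ = σΔ(T⁴)/(1/ε₁+1/ε₂−1) with denominator 1.614.
With shield the two gaps are in series; the resistances add: (1/ε₁+1/ε_s−1)+(1/ε_s+1/ε₂−1) = 3.432+3.848 = 7.281.
Heat-flux ratio q₀/q = 7.281/1.614.

factor ≈ 4.51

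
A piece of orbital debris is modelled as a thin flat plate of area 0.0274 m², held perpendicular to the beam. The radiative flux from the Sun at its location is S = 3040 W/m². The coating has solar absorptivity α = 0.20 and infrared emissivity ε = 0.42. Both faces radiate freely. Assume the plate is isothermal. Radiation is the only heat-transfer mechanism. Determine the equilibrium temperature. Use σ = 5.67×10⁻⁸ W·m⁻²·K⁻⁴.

At equilibrium, absorbed power = emitted power.
Absorbing cross-section = A = 0.02740 m²; emitting surface = 2A = 0.05480 m² (ratio 2).
αS·A_cross = εσ·A_surf·T⁴  ⇒  T⁴ = αS/(ε·2σ).
T⁴ = 0.200·3040/(0.42·2·5.67×10⁻⁸) = 1.277×10¹⁰ K⁴.
T = (1.277×10¹⁰)^(1/4).

T ≈ 336 K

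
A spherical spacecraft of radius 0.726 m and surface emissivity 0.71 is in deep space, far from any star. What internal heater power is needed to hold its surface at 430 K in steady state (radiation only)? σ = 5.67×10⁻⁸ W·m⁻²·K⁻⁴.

P ≈ 9120 W

P = εσ·4πr²·T⁴.
4πr² = 6.623 m²; T⁴ = 3.419×10¹⁰ K⁴.
P = 0.71·5.67×10⁻⁸·6.623·3.419×10¹⁰.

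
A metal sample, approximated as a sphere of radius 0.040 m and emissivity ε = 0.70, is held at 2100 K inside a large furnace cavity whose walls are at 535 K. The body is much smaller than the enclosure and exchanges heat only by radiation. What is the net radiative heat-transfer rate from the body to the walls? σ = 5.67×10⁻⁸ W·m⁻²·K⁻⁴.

P_net ≈ 15500 W

For a small grey body in a large enclosure: P_net = εσA(T_body⁴ − T_wall⁴).
A = 4πr² = 0.02011 m²; T_body⁴ − T_wall⁴ = 1.945×10¹³ − 8.192×10¹⁰ = 1.937×10¹³ K⁴.
|P_net| = 0.70·5.67×10⁻⁸·0.02011·1.937×10¹³.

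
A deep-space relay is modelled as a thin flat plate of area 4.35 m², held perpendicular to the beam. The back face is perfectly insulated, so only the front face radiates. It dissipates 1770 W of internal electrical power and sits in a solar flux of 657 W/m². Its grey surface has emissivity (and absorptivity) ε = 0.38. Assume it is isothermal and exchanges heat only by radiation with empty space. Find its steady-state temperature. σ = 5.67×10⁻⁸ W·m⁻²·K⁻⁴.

T ≈ 418 K

At steady state, absorbed solar power + internal power = radiated power.
Absorbed: α·S·A_cross = 0.38·657·4.350 = 1086 W (cross-section A).
Total input = 1086 + 1770 = 2856 W.
Radiated: εσ·A_surf·T⁴ with A_surf = A = 4.350 m².
T⁴ = 2856/(0.38·5.67×10⁻⁸·4.350) = 3.047×10¹⁰ K⁴.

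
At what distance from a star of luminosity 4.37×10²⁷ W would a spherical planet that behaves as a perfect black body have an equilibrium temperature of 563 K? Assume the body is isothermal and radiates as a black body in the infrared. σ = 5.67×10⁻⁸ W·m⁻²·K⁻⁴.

d ≈ 1.24×10¹¹ m

For an isothermal black-emitting sphere, (1−a)S·πr² = σ·4πr²·T⁴ ⇒ S = 4σT⁴/(1−a).
S = 4·5.67×10⁻⁸·(563)⁴/1.00 = 22790 W/m².
Flux falls as S = L/(4πd²), so d = √(L/(4πS)) = √(4.37×10²⁷/(4π·22790)).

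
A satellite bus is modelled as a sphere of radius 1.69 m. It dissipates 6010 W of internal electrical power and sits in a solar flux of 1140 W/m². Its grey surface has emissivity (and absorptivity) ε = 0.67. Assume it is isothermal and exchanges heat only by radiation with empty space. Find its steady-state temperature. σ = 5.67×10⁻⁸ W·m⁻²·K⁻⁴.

T ≈ 312 K

At steady state, absorbed solar power + internal power = radiated power.
Absorbed: α·S·A_cross = 0.67·1140·8.973 = 6853 W (cross-section πr²).
Total input = 6853 + 6010 = 12860 W.
Radiated: εσ·A_surf·T⁴ with A_surf = 4πr² = 35.89 m².
T⁴ = 12860/(0.67·5.67×10⁻⁸·35.89) = 9.434×10⁹ K⁴.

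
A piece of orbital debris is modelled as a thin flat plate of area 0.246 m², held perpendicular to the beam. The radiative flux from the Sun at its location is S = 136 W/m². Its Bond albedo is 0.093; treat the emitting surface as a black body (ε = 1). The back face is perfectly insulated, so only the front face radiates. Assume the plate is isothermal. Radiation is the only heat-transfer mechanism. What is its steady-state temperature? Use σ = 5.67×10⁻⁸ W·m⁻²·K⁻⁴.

T ≈ 216 K

At equilibrium, absorbed power = emitted power.
Absorbing cross-section = A = 0.2460 m²; emitting surface = A = 0.2460 m² (ratio 1).
(1−a)S·A_cross = εσ·A_surf·T⁴  ⇒  T⁴ = (1−a)S/(1σ).
T⁴ = 0.907·136/(1·5.67×10⁻⁸) = 2.176×10⁹ K⁴.
T = (2.176×10⁹)^(1/4).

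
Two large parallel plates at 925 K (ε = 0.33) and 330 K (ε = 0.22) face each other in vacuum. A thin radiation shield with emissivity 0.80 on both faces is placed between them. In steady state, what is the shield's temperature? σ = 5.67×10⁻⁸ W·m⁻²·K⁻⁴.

In steady state the net flux on the hot side equals that on the cold side.
σ(T₁⁴−T_s⁴)/D₁ = σ(T_s⁴−T₂⁴)/D₂, with D₁ = 1/ε₁+1/ε_s−1 = 3.280, D₂ = 1/ε_s+1/ε₂−1 = 4.795.
Solve for T_s⁴: T_s⁴ = (D₂·T₁⁴ + D₁·T₂⁴)/(D₁+D₂) = 4.395×10¹¹ K⁴.

T_s ≈ 814 K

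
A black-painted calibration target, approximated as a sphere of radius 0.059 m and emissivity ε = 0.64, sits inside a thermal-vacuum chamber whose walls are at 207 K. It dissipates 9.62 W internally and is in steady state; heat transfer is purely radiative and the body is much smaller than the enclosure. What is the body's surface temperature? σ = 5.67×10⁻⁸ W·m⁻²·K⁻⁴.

T ≈ 298 K

For a small grey body in a large enclosure, net radiated power = εσA(T⁴ − T_w⁴).
Steady state: P = εσA(T⁴ − T_w⁴) with A = 4πr² = 0.04374 m².
T⁴ = P/(εσA) + T_w⁴ = 9.62/(0.64·5.67×10⁻⁸·0.04374) + (207)⁴
    = 6.060×10⁹ + 1.836×10⁹ = 7.896×10⁹ K⁴.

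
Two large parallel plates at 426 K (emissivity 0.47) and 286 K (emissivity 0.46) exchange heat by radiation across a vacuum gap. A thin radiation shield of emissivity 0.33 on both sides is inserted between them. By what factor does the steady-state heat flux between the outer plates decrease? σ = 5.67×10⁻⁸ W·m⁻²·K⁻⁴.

factor ≈ 2.53

Without shield: q₀ = σΔ(T⁴)/(1/ε₁+1/ε₂−1) with denominator 3.302.
With shield the two gaps are in series; the resistances add: (1/ε₁+1/ε_s−1)+(1/ε_s+1/ε₂−1) = 4.158+4.204 = 8.362.
Heat-flux ratio q₀/q = 8.362/3.302.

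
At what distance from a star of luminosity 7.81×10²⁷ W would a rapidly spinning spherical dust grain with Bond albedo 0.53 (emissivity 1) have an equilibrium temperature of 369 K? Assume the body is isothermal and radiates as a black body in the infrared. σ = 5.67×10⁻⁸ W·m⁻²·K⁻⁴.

d ≈ 2.64×10¹¹ m

For an isothermal black-emitting sphere, (1−a)S·πr² = σ·4πr²·T⁴ ⇒ S = 4σT⁴/(1−a).
S = 4·5.67×10⁻⁸·(369)⁴/0.470 = 8946 W/m².
Flux falls as S = L/(4πd²), so d = √(L/(4πS)) = √(7.81×10²⁷/(4π·8946)).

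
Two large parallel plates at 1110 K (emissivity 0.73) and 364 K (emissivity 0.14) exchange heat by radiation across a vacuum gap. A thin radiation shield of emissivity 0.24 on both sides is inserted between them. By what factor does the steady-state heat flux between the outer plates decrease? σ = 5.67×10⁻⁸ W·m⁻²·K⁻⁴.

Without shield: q₀ = σΔ(T⁴)/(1/ε₁+1/ε₂−1) with denominator 7.513.
With shield the two gaps are in series; the resistances add: (1/ε₁+1/ε_s−1)+(1/ε_s+1/ε₂−1) = 4.537+10.31 = 14.85.
Heat-flux ratio q₀/q = 14.85/7.513.

factor ≈ 1.98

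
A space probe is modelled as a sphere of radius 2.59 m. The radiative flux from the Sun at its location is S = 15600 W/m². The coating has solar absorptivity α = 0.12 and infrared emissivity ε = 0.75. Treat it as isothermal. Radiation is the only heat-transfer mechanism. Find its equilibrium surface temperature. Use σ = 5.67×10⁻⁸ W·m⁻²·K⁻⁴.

T ≈ 324 K

At equilibrium, absorbed power = emitted power.
Absorbing cross-section = πr² = 21.07 m²; emitting surface = 4πr² = 84.30 m² (ratio 4).
αS·A_cross = εσ·A_surf·T⁴  ⇒  T⁴ = αS/(ε·4σ).
T⁴ = 0.120·15600/(0.75·4·5.67×10⁻⁸) = 1.101×10¹⁰ K⁴.
T = (1.101×10¹⁰)^(1/4).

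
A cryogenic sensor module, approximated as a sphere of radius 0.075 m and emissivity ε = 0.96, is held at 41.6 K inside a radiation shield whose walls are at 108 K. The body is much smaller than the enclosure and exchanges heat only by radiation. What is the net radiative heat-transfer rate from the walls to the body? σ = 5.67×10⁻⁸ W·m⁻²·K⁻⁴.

P_net ≈ 0.512 W

For a small grey body in a large enclosure: P_net = εσA(T_body⁴ − T_wall⁴).
A = 4πr² = 0.07069 m²; T_body⁴ − T_wall⁴ = 2.995×10⁶ − 1.360×10⁸ = -1.331×10⁸ K⁴.
|P_net| = 0.96·5.67×10⁻⁸·0.07069·1.331×10⁸.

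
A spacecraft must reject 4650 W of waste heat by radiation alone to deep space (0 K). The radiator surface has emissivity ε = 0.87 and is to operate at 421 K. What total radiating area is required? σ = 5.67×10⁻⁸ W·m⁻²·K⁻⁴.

A ≈ 3.00 m²

P = εσA T⁴ ⇒ A = P/(εσT⁴).
T⁴ = 3.141×10¹⁰ K⁴.
A = 4650/(0.87 × 5.67×10⁻⁸ × 3.141×10¹⁰).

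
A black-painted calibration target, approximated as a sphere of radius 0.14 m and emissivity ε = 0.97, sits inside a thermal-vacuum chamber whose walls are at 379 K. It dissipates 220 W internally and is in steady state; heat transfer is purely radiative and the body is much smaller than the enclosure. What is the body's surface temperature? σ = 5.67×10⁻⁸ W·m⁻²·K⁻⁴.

T ≈ 438 K

For a small grey body in a large enclosure, net radiated power = εσA(T⁴ − T_w⁴).
Steady state: P = εσA(T⁴ − T_w⁴) with A = 4πr² = 0.2463 m².
T⁴ = P/(εσA) + T_w⁴ = 220/(0.97·5.67×10⁻⁸·0.2463) + (379)⁴
    = 1.624×10¹⁰ + 2.063×10¹⁰ = 3.687×10¹⁰ K⁴.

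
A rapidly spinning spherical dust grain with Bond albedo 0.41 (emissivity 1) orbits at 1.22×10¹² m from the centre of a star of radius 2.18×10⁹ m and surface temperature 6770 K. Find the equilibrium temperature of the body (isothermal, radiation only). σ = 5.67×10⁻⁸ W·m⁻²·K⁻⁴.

T ≈ 177 K

The star's surface emits σT_*⁴; at distance d the flux is S = σT_*⁴(R_*/d)².
S = 5.67×10⁻⁸·(6770)⁴·(2.18×10⁹/1.22×10¹²)² = 380.3 W/m².
For an isothermal sphere T⁴ = (1−a)S/(4σ) = 9.893×10⁸ K⁴.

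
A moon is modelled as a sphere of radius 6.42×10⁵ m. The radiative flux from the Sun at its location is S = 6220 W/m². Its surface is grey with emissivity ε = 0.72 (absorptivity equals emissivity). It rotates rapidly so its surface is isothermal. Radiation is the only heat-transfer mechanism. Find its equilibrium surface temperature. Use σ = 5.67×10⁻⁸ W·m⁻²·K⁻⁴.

At equilibrium, absorbed power = emitted power.
Absorbing cross-section = πr² = 1.295×10¹² m²; emitting surface = 4πr² = 5.179×10¹² m² (ratio 4).
εS·A_cross = εσ·A_surf·T⁴  ⇒  T⁴ = S/(4σ)   (ε cancels).
T⁴ = 6220/(4·5.67×10⁻⁸) = 2.743×10¹⁰ K⁴.
T = (2.743×10¹⁰)^(1/4).

T ≈ 407 K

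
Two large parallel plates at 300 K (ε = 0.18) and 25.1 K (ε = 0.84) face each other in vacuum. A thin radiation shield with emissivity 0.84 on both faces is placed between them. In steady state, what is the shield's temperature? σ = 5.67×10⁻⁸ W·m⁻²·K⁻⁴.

In steady state the net flux on the hot side equals that on the cold side.
σ(T₁⁴−T_s⁴)/D₁ = σ(T_s⁴−T₂⁴)/D₂, with D₁ = 1/ε₁+1/ε_s−1 = 5.746, D₂ = 1/ε_s+1/ε₂−1 = 1.381.
Solve for T_s⁴: T_s⁴ = (D₂·T₁⁴ + D₁·T₂⁴)/(D₁+D₂) = 1.570×10⁹ K⁴.

T_s ≈ 199 K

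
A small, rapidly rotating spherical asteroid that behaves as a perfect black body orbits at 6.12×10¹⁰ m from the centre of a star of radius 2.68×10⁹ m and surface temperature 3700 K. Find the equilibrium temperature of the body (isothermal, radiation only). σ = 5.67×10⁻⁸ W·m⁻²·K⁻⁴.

T ≈ 547 K

The star's surface emits σT_*⁴; at distance d the flux is S = σT_*⁴(R_*/d)².
S = 5.67×10⁻⁸·(3700)⁴·(2.68×10⁹/6.12×10¹⁰)² = 20380 W/m².
For an isothermal sphere T⁴ = (1−a)S/(4σ) = 8.985×10¹⁰ K⁴.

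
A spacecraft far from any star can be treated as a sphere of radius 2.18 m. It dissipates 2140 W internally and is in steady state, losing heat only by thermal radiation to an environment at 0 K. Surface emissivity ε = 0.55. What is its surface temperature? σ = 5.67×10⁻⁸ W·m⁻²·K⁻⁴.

Steady state: internal power = radiated power, P = εσA T⁴.
Radiating area A = 4πr² = 59.72 m².
T⁴ = P/(εσA) = 2140/(0.55·5.67×10⁻⁸·59.72) = 1.149×10⁹ K⁴.
T = (1.149×10⁹)^(1/4).

T ≈ 184 K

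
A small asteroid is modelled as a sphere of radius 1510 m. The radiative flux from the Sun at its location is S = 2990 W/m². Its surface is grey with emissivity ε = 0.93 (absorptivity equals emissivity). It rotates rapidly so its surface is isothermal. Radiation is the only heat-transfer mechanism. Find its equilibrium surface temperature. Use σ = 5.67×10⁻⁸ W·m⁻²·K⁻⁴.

At equilibrium, absorbed power = emitted power.
Absorbing cross-section = πr² = 7.163×10⁶ m²; emitting surface = 4πr² = 2.865×10⁷ m² (ratio 4).
εS·A_cross = εσ·A_surf·T⁴  ⇒  T⁴ = S/(4σ)   (ε cancels).
T⁴ = 2990/(4·5.67×10⁻⁸) = 1.318×10¹⁰ K⁴.
T = (1.318×10¹⁰)^(1/4).

T ≈ 339 K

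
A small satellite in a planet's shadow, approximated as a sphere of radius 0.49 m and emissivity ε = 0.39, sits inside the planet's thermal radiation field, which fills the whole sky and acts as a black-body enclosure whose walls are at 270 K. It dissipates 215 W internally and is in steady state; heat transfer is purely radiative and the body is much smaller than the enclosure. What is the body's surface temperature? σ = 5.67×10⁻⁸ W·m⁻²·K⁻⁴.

T ≈ 304 K

For a small grey body in a large enclosure, net radiated power = εσA(T⁴ − T_w⁴).
Steady state: P = εσA(T⁴ − T_w⁴) with A = 4πr² = 3.017 m².
T⁴ = P/(εσA) + T_w⁴ = 215/(0.39·5.67×10⁻⁸·3.017) + (270)⁴
    = 3.222×10⁹ + 5.314×10⁹ = 8.537×10⁹ K⁴.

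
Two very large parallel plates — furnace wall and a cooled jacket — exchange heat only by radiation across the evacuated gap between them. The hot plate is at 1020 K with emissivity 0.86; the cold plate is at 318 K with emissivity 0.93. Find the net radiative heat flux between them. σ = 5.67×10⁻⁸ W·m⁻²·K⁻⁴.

q ≈ 49100 W/m²

For two infinite grey parallel plates, q = σ(T₁⁴ − T₂⁴)/(1/ε₁ + 1/ε₂ − 1).
T₁⁴ − T₂⁴ = 1.082×10¹² − 1.023×10¹⁰ = 1.072×10¹² K⁴.
1/ε₁ + 1/ε₂ − 1 = 1.163 + 1.075 − 1 = 1.238.
q = 5.67×10⁻⁸ × 1.072×10¹² / 1.238.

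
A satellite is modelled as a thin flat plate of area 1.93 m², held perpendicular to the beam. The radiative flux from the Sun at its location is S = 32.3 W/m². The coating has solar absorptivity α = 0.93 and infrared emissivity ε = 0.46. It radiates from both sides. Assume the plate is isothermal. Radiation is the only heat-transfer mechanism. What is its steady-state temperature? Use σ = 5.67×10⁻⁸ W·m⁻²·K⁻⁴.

T ≈ 155 K

At equilibrium, absorbed power = emitted power.
Absorbing cross-section = A = 1.930 m²; emitting surface = 2A = 3.860 m² (ratio 2).
αS·A_cross = εσ·A_surf·T⁴  ⇒  T⁴ = αS/(ε·2σ).
T⁴ = 0.930·32.3/(0.46·2·5.67×10⁻⁸) = 5.759×10⁸ K⁴.
T = (5.759×10⁸)^(1/4).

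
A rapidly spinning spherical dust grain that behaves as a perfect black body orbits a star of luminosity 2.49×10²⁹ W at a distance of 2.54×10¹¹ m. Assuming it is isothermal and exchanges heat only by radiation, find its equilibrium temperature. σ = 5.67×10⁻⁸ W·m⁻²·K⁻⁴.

First find the stellar flux at distance d: S = L/(4πd²) = 2.49×10²⁹/(4π·(2.54×10¹¹)²) = 3.071×10⁵ W/m².
For an isothermal sphere, absorbed (1−a)S·πr² = emitted σ·4πr²·T⁴, so T⁴ = (1−a)S/(4σ).
T⁴ = 1.00·3.071×10⁵/(4·5.67×10⁻⁸) = 1.354×10¹² K⁴.

T ≈ 1080 K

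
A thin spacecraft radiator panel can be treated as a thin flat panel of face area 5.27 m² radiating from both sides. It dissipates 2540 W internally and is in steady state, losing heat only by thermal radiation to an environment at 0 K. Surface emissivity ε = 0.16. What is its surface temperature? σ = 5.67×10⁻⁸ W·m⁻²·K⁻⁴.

Steady state: internal power = radiated power, P = εσA T⁴.
Radiating area A = 2·5.27 = 10.54 m².
T⁴ = P/(εσA) = 2540/(0.16·5.67×10⁻⁸·10.54) = 2.656×10¹⁰ K⁴.
T = (2.656×10¹⁰)^(1/4).

T ≈ 404 K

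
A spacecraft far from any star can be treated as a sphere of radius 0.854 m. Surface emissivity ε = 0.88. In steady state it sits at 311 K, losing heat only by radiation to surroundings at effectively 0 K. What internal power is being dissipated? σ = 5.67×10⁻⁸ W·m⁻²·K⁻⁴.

Steady state: P = εσA T⁴.
A = 4πr² = 9.165 m²; T⁴ = (311)⁴ = 9.355×10⁹ K⁴.
P = 0.88 × 5.67×10⁻⁸ × 9.165 × 9.355×10⁹.

P ≈ 4280 W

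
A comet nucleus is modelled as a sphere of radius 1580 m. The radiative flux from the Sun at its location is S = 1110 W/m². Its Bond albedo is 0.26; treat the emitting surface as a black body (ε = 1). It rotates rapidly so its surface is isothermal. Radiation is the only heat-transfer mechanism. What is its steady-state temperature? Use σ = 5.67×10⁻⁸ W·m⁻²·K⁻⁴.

T ≈ 245 K

At equilibrium, absorbed power = emitted power.
Absorbing cross-section = πr² = 7.843×10⁶ m²; emitting surface = 4πr² = 3.137×10⁷ m² (ratio 4).
(1−a)S·A_cross = εσ·A_surf·T⁴  ⇒  T⁴ = (1−a)S/(4σ).
T⁴ = 0.740·1110/(4·5.67×10⁻⁸) = 3.622×10⁹ K⁴.
T = (3.622×10⁹)^(1/4).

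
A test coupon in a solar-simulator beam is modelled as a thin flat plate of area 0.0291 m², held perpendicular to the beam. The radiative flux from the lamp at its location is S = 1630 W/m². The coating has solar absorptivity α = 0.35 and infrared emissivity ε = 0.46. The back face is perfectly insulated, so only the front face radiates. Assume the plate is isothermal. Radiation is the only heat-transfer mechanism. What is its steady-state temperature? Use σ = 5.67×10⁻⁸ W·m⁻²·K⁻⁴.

T ≈ 385 K

At equilibrium, absorbed power = emitted power.
Absorbing cross-section = A = 0.02910 m²; emitting surface = A = 0.02910 m² (ratio 1).
αS·A_cross = εσ·A_surf·T⁴  ⇒  T⁴ = αS/(ε·1σ).
T⁴ = 0.350·1630/(0.46·1·5.67×10⁻⁸) = 2.187×10¹⁰ K⁴.
T = (2.187×10¹⁰)^(1/4).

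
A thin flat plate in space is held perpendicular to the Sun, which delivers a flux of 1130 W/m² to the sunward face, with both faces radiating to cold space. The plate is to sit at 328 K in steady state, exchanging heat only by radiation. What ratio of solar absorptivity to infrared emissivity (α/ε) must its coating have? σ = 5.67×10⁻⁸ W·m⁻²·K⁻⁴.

Balance: αS·A = εσ·2A·T⁴ ⇒ α/ε = 2σT⁴/S.
α/ε = 2·5.67×10⁻⁸·(328)⁴/1130 = 2·5.67×10⁻⁸·1.157×10¹⁰/1130.

α/ε ≈ 1.16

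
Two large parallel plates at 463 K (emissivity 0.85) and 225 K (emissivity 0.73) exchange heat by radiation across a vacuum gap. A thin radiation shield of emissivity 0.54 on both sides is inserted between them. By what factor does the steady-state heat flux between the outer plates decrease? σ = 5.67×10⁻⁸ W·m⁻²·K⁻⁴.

factor ≈ 2.75

Without shield: q₀ = σΔ(T⁴)/(1/ε₁+1/ε₂−1) with denominator 1.546.
With shield the two gaps are in series; the resistances add: (1/ε₁+1/ε_s−1)+(1/ε_s+1/ε₂−1) = 2.028+2.222 = 4.250.
Heat-flux ratio q₀/q = 4.250/1.546.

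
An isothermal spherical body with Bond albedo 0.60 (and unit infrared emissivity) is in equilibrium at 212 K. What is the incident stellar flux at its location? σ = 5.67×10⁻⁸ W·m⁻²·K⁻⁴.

S ≈ 1150 W/m²

(1−a)S·πr² = σ·4πr²·T⁴ ⇒ S = 4σT⁴/(1−a).
S = 4·5.67×10⁻⁸·2.020×10⁹/0.400.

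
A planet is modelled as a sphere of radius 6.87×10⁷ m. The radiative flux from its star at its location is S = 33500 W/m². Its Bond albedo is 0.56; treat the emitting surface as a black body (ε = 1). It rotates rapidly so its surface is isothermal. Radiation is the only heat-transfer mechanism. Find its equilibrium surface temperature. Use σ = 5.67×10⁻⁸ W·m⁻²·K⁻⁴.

T ≈ 505 K

At equilibrium, absorbed power = emitted power.
Absorbing cross-section = πr² = 1.483×10¹⁶ m²; emitting surface = 4πr² = 5.931×10¹⁶ m² (ratio 4).
(1−a)S·A_cross = εσ·A_surf·T⁴  ⇒  T⁴ = (1−a)S/(4σ).
T⁴ = 0.440·33500/(4·5.67×10⁻⁸) = 6.499×10¹⁰ K⁴.
T = (6.499×10¹⁰)^(1/4).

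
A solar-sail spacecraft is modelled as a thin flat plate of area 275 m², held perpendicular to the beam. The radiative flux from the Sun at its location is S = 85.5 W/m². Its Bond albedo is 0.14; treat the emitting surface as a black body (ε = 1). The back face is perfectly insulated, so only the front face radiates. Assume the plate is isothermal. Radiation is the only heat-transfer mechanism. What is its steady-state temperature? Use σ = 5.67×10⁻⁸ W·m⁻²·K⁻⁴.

T ≈ 190 K

At equilibrium, absorbed power = emitted power.
Absorbing cross-section = A = 275.0 m²; emitting surface = A = 275.0 m² (ratio 1).
(1−a)S·A_cross = εσ·A_surf·T⁴  ⇒  T⁴ = (1−a)S/(1σ).
T⁴ = 0.860·85.5/(1·5.67×10⁻⁸) = 1.297×10⁹ K⁴.
T = (1.297×10⁹)^(1/4).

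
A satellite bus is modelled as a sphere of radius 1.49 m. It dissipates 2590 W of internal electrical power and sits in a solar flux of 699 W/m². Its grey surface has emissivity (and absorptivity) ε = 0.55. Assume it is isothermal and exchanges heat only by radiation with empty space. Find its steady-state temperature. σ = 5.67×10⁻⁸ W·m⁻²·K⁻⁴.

At steady state, absorbed solar power + internal power = radiated power.
Absorbed: α·S·A_cross = 0.55·699·6.975 = 2681 W (cross-section πr²).
Total input = 2681 + 2590 = 5271 W.
Radiated: εσ·A_surf·T⁴ with A_surf = 4πr² = 27.90 m².
T⁴ = 5271/(0.55·5.67×10⁻⁸·27.90) = 6.059×10⁹ K⁴.

T ≈ 279 K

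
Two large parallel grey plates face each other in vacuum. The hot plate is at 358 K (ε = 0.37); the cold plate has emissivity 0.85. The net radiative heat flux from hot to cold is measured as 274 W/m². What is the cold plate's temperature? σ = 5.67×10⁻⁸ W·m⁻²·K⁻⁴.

T₂ ≈ 224 K

q = σ(T₁⁴ − T₂⁴)/(1/ε₁ + 1/ε₂ − 1); denominator = 2.879.
T₂⁴ = T₁⁴ − q·(1/ε₁+1/ε₂−1)/σ = 1.643×10¹⁰ − 274·2.879/5.67×10⁻⁸
    = 2.513×10⁹ K⁴.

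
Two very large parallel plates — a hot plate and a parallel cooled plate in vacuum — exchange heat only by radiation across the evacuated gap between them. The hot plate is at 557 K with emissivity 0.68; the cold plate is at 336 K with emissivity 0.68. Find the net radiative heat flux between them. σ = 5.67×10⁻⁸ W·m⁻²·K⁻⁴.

For two infinite grey parallel plates, q = σ(T₁⁴ − T₂⁴)/(1/ε₁ + 1/ε₂ − 1).
T₁⁴ − T₂⁴ = 9.625×10¹⁰ − 1.275×10¹⁰ = 8.351×10¹⁰ K⁴.
1/ε₁ + 1/ε₂ − 1 = 1.471 + 1.471 − 1 = 1.941.
q = 5.67×10⁻⁸ × 8.351×10¹⁰ / 1.941.

q ≈ 2440 W/m²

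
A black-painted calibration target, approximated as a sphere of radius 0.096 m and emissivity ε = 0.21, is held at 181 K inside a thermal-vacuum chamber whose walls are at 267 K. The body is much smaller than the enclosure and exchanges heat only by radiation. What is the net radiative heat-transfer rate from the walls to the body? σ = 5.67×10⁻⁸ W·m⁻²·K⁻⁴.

P_net ≈ 5.53 W

For a small grey body in a large enclosure: P_net = εσA(T_body⁴ − T_wall⁴).
A = 4πr² = 0.1158 m²; T_body⁴ − T_wall⁴ = 1.073×10⁹ − 5.082×10⁹ = -4.009×10⁹ K⁴.
|P_net| = 0.21·5.67×10⁻⁸·0.1158·4.009×10⁹.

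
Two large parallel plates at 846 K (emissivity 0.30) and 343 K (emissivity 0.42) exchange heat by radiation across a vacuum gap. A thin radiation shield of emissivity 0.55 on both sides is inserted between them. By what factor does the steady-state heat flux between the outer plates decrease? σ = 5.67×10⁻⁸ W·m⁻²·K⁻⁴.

factor ≈ 1.56

Without shield: q₀ = σΔ(T⁴)/(1/ε₁+1/ε₂−1) with denominator 4.714.
With shield the two gaps are in series; the resistances add: (1/ε₁+1/ε_s−1)+(1/ε_s+1/ε₂−1) = 4.152+3.199 = 7.351.
Heat-flux ratio q₀/q = 7.351/4.714.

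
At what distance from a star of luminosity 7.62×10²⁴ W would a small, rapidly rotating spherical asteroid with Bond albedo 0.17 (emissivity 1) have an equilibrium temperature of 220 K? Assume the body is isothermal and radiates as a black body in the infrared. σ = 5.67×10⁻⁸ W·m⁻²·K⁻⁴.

d ≈ 3.08×10¹⁰ m

For an isothermal black-emitting sphere, (1−a)S·πr² = σ·4πr²·T⁴ ⇒ S = 4σT⁴/(1−a).
S = 4·5.67×10⁻⁸·(220)⁴/0.830 = 640.1 W/m².
Flux falls as S = L/(4πd²), so d = √(L/(4πS)) = √(7.62×10²⁴/(4π·640.1)).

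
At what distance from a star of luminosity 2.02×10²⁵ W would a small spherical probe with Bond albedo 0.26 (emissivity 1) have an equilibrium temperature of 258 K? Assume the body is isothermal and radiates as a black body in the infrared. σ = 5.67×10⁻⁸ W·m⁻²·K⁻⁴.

For an isothermal black-emitting sphere, (1−a)S·πr² = σ·4πr²·T⁴ ⇒ S = 4σT⁴/(1−a).
S = 4·5.67×10⁻⁸·(258)⁴/0.740 = 1358 W/m².
Flux falls as S = L/(4πd²), so d = √(L/(4πS)) = √(2.02×10²⁵/(4π·1358)).

d ≈ 3.44×10¹⁰ m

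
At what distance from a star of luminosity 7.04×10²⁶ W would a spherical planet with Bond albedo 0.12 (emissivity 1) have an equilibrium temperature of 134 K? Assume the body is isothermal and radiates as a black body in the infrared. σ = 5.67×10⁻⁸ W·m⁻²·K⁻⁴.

d ≈ 8.21×10¹¹ m

For an isothermal black-emitting sphere, (1−a)S·πr² = σ·4πr²·T⁴ ⇒ S = 4σT⁴/(1−a).
S = 4·5.67×10⁻⁸·(134)⁴/0.880 = 83.10 W/m².
Flux falls as S = L/(4πd²), so d = √(L/(4πS)) = √(7.04×10²⁶/(4π·83.10)).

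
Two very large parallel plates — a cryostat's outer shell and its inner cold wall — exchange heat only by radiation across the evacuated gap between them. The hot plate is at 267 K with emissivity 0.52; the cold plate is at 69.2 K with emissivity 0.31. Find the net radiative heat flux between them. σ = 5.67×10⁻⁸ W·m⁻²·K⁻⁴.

For two infinite grey parallel plates, q = σ(T₁⁴ − T₂⁴)/(1/ε₁ + 1/ε₂ − 1).
T₁⁴ − T₂⁴ = 5.082×10⁹ − 2.293×10⁷ = 5.059×10⁹ K⁴.
1/ε₁ + 1/ε₂ − 1 = 1.923 + 3.226 − 1 = 4.149.
q = 5.67×10⁻⁸ × 5.059×10⁹ / 4.149.

q ≈ 69.1 W/m²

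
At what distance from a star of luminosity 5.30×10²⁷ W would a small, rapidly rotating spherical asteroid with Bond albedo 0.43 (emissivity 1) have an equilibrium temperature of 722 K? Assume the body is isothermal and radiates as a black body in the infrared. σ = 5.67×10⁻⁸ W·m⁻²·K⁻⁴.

d ≈ 6.25×10¹⁰ m

For an isothermal black-emitting sphere, (1−a)S·πr² = σ·4πr²·T⁴ ⇒ S = 4σT⁴/(1−a).
S = 4·5.67×10⁻⁸·(722)⁴/0.570 = 1.081×10⁵ W/m².
Flux falls as S = L/(4πd²), so d = √(L/(4πS)) = √(5.30×10²⁷/(4π·1.081×10⁵)).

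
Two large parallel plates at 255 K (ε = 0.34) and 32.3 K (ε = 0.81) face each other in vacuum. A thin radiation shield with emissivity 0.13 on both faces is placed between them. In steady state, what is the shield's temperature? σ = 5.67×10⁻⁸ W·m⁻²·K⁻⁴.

In steady state the net flux on the hot side equals that on the cold side.
σ(T₁⁴−T_s⁴)/D₁ = σ(T_s⁴−T₂⁴)/D₂, with D₁ = 1/ε₁+1/ε_s−1 = 9.633, D₂ = 1/ε_s+1/ε₂−1 = 7.927.
Solve for T_s⁴: T_s⁴ = (D₂·T₁⁴ + D₁·T₂⁴)/(D₁+D₂) = 1.909×10⁹ K⁴.

T_s ≈ 209 K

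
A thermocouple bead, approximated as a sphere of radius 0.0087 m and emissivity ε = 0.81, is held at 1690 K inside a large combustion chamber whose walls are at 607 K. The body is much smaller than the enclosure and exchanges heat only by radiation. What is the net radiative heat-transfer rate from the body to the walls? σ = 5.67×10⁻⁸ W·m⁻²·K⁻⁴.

For a small grey body in a large enclosure: P_net = εσA(T_body⁴ − T_wall⁴).
A = 4πr² = 9.511×10⁻⁴ m²; T_body⁴ − T_wall⁴ = 8.157×10¹² − 1.358×10¹¹ = 8.022×10¹² K⁴.
|P_net| = 0.81·5.67×10⁻⁸·9.511×10⁻⁴·8.022×10¹².

P_net ≈ 350 W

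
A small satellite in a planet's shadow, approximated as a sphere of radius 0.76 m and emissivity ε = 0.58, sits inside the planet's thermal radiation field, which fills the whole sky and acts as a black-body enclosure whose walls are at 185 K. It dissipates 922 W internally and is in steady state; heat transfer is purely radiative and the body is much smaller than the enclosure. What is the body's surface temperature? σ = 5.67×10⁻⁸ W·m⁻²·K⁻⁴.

T ≈ 266 K

For a small grey body in a large enclosure, net radiated power = εσA(T⁴ − T_w⁴).
Steady state: P = εσA(T⁴ − T_w⁴) with A = 4πr² = 7.258 m².
T⁴ = P/(εσA) + T_w⁴ = 922/(0.58·5.67×10⁻⁸·7.258) + (185)⁴
    = 3.863×10⁹ + 1.171×10⁹ = 5.034×10⁹ K⁴.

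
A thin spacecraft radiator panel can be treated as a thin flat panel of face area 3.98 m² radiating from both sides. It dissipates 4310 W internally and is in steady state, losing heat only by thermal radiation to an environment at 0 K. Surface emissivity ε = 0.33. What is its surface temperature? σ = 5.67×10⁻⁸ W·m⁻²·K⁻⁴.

Steady state: internal power = radiated power, P = εσA T⁴.
Radiating area A = 2·3.98 = 7.960 m².
T⁴ = P/(εσA) = 4310/(0.33·5.67×10⁻⁸·7.960) = 2.894×10¹⁰ K⁴.
T = (2.894×10¹⁰)^(1/4).

T ≈ 412 K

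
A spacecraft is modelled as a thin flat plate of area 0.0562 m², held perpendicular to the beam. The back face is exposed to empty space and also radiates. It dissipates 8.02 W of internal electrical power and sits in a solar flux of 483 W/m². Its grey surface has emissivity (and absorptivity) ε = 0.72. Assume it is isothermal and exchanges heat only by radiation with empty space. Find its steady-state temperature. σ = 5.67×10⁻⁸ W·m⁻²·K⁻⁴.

At steady state, absorbed solar power + internal power = radiated power.
Absorbed: α·S·A_cross = 0.72·483·0.05620 = 19.54 W (cross-section A).
Total input = 19.54 + 8.02 = 27.56 W.
Radiated: εσ·A_surf·T⁴ with A_surf = 2A = 0.1124 m².
T⁴ = 27.56/(0.72·5.67×10⁻⁸·0.1124) = 6.007×10⁹ K⁴.

T ≈ 278 K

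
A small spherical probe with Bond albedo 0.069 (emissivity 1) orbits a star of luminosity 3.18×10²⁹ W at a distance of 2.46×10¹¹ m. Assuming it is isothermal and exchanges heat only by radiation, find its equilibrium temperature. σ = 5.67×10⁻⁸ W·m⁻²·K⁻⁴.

First find the stellar flux at distance d: S = L/(4πd²) = 3.18×10²⁹/(4π·(2.46×10¹¹)²) = 4.182×10⁵ W/m².
For an isothermal sphere, absorbed (1−a)S·πr² = emitted σ·4πr²·T⁴, so T⁴ = (1−a)S/(4σ).
T⁴ = 0.931·4.182×10⁵/(4·5.67×10⁻⁸) = 1.717×10¹² K⁴.

T ≈ 1140 K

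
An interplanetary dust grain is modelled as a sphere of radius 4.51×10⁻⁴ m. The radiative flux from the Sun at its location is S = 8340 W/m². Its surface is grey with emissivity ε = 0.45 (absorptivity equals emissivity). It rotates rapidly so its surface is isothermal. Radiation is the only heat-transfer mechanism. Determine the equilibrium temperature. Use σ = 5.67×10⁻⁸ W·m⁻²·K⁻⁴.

T ≈ 438 K

At equilibrium, absorbed power = emitted power.
Absorbing cross-section = πr² = 6.390×10⁻⁷ m²; emitting surface = 4πr² = 2.556×10⁻⁶ m² (ratio 4).
εS·A_cross = εσ·A_surf·T⁴  ⇒  T⁴ = S/(4σ)   (ε cancels).
T⁴ = 8340/(4·5.67×10⁻⁸) = 3.677×10¹⁰ K⁴.
T = (3.677×10¹⁰)^(1/4).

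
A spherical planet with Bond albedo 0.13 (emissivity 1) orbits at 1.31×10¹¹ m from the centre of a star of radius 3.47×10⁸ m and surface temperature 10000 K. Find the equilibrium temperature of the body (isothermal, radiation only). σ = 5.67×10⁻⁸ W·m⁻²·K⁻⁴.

T ≈ 351 K

The star's surface emits σT_*⁴; at distance d the flux is S = σT_*⁴(R_*/d)².
S = 5.67×10⁻⁸·(10000)⁴·(3.47×10⁸/1.31×10¹¹)² = 3978 W/m².
For an isothermal sphere T⁴ = (1−a)S/(4σ) = 1.526×10¹⁰ K⁴.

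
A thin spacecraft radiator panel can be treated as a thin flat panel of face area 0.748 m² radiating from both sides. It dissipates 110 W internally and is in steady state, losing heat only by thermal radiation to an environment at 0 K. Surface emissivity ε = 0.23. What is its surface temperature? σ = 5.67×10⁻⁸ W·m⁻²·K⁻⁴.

T ≈ 274 K

Steady state: internal power = radiated power, P = εσA T⁴.
Radiating area A = 2·0.748 = 1.496 m².
T⁴ = P/(εσA) = 110/(0.23·5.67×10⁻⁸·1.496) = 5.638×10⁹ K⁴.
T = (5.638×10⁹)^(1/4).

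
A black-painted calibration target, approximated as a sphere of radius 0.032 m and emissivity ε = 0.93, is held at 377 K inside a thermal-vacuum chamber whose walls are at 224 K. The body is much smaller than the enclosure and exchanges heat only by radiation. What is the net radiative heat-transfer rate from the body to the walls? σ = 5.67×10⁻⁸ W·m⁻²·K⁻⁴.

For a small grey body in a large enclosure: P_net = εσA(T_body⁴ − T_wall⁴).
A = 4πr² = 0.01287 m²; T_body⁴ − T_wall⁴ = 2.020×10¹⁰ − 2.518×10⁹ = 1.768×10¹⁰ K⁴.
|P_net| = 0.93·5.67×10⁻⁸·0.01287·1.768×10¹⁰.

P_net ≈ 12.0 W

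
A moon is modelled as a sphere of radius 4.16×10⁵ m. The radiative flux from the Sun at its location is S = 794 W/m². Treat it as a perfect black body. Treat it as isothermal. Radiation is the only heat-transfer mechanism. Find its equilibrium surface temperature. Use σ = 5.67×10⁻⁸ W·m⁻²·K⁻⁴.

T ≈ 243 K

At equilibrium, absorbed power = emitted power.
Absorbing cross-section = πr² = 5.437×10¹¹ m²; emitting surface = 4πr² = 2.175×10¹² m² (ratio 4).
S·A_cross = εσ·A_surf·T⁴  ⇒  T⁴ = S/(4σ).
T⁴ = 1.00·794/(4·5.67×10⁻⁸) = 3.501×10⁹ K⁴.
T = (3.501×10⁹)^(1/4).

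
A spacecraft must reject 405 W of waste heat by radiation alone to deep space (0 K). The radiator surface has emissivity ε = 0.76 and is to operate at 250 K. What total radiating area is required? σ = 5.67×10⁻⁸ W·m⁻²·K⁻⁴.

A ≈ 2.41 m²

P = εσA T⁴ ⇒ A = P/(εσT⁴).
T⁴ = 3.906×10⁹ K⁴.
A = 405/(0.76 × 5.67×10⁻⁸ × 3.906×10⁹).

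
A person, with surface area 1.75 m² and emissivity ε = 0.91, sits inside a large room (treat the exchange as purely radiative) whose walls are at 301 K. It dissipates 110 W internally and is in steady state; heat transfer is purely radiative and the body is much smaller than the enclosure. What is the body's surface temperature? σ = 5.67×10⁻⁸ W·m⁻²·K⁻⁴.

T ≈ 312 K

For a small grey body in a large enclosure, net radiated power = εσA(T⁴ − T_w⁴).
Steady state: P = εσA(T⁴ − T_w⁴) with A = 1.75 m².
T⁴ = P/(εσA) + T_w⁴ = 110/(0.91·5.67×10⁻⁸·1.750) + (301)⁴
    = 1.218×10⁹ + 8.209×10⁹ = 9.427×10⁹ K⁴.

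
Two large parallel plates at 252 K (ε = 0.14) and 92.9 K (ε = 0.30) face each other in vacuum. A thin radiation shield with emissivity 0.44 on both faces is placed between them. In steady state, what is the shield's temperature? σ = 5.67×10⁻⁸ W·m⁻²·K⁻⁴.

T_s ≈ 196 K

In steady state the net flux on the hot side equals that on the cold side.
σ(T₁⁴−T_s⁴)/D₁ = σ(T_s⁴−T₂⁴)/D₂, with D₁ = 1/ε₁+1/ε_s−1 = 8.416, D₂ = 1/ε_s+1/ε₂−1 = 4.606.
Solve for T_s⁴: T_s⁴ = (D₂·T₁⁴ + D₁·T₂⁴)/(D₁+D₂) = 1.475×10⁹ K⁴.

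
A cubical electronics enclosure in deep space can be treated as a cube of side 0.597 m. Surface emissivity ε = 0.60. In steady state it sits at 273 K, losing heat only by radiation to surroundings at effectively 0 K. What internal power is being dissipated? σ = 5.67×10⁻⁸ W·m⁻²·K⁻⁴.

P ≈ 404 W

Steady state: P = εσA T⁴.
A = 6L² = 2.138 m²; T⁴ = (273)⁴ = 5.555×10⁹ K⁴.
P = 0.60 × 5.67×10⁻⁸ × 2.138 × 5.555×10⁹.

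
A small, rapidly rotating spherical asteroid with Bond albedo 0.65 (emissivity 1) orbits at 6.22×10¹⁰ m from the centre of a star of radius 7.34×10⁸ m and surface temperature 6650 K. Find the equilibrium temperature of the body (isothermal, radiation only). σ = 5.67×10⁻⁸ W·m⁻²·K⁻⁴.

The star's surface emits σT_*⁴; at distance d the flux is S = σT_*⁴(R_*/d)².
S = 5.67×10⁻⁸·(6650)⁴·(7.34×10⁸/6.22×10¹⁰)² = 15440 W/m².
For an isothermal sphere T⁴ = (1−a)S/(4σ) = 2.383×10¹⁰ K⁴.

T ≈ 393 K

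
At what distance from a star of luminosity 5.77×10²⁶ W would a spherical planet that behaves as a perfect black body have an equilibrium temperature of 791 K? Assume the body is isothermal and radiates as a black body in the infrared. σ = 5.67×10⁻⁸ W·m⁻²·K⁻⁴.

d ≈ 2.27×10¹⁰ m

For an isothermal black-emitting sphere, (1−a)S·πr² = σ·4πr²·T⁴ ⇒ S = 4σT⁴/(1−a).
S = 4·5.67×10⁻⁸·(791)⁴/1.00 = 88790 W/m².
Flux falls as S = L/(4πd²), so d = √(L/(4πS)) = √(5.77×10²⁶/(4π·88790)).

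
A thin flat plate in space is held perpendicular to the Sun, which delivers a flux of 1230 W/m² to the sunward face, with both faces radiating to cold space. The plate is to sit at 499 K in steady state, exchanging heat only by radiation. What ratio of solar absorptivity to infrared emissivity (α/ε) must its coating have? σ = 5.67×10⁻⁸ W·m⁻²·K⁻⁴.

Balance: αS·A = εσ·2A·T⁴ ⇒ α/ε = 2σT⁴/S.
α/ε = 2·5.67×10⁻⁸·(499)⁴/1230 = 2·5.67×10⁻⁸·6.200×10¹⁰/1230.

α/ε ≈ 5.72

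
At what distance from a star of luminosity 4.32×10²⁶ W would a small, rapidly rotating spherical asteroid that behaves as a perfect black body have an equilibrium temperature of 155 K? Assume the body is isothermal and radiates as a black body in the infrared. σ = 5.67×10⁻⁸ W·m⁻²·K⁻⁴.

For an isothermal black-emitting sphere, (1−a)S·πr² = σ·4πr²·T⁴ ⇒ S = 4σT⁴/(1−a).
S = 4·5.67×10⁻⁸·(155)⁴/1.00 = 130.9 W/m².
Flux falls as S = L/(4πd²), so d = √(L/(4πS)) = √(4.32×10²⁶/(4π·130.9)).

d ≈ 5.12×10¹¹ m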